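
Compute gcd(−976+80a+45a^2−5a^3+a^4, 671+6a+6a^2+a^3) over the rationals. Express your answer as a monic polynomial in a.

61−5a+a^2

Euclidean algorithm in ℚ[a]:
  a^4−5a^3+45a^2+80a−976 = (a−11)(a^3+6a^2+6a+671) + (105a^2−525a+6405)
  a^3+6a^2+6a+671 = ((1/105)a+11/105)(105a^2−525a+6405) + (0)
Last nonzero remainder: 105a^2−525a+6405. Dividing through by 105 gives the monic gcd a^2−5a+61.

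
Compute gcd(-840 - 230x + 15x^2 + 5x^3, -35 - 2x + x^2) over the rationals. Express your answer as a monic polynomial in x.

By polynomial division,
  5x^3 + 15x^2 - 230x - 840 = (5x + 25)(x^2 - 2x - 35) + (-5x + 35)
  x^2 - 2x - 35 = (-(1/5)x - 1)(-5x + 35) + (0)
Last nonzero remainder: -5x + 35. Dividing through by -5 gives the monic gcd x - 7.

-7 + x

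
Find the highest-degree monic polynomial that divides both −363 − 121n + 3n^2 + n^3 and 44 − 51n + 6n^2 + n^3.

Apply the Euclidean algorithm:
  n^3 + 3n^2 − 121n − 363 = (n^3 + 6n^2 − 51n + 44) + (−3n^2 − 70n − 407)
  n^3 + 6n^2 − 51n + 44 = (−(1/3)n + 52/9)(−3n^2 − 70n − 407) + ((1960/9)n + 21560/9)
  −3n^2 − 70n − 407 = (−(27/1960)n − 333/1960)((1960/9)n + 21560/9) + (0)
Last nonzero remainder: (1960/9)n + 21560/9. Dividing through by 1960/9 gives the monic gcd n + 11.

11 + n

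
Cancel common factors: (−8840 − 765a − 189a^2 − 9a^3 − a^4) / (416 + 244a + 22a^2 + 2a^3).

Euclidean algorithm in ℚ[a]:
  −a^4 − 9a^3 − 189a^2 − 765a − 8840 = (−(1/2)a + 1)(2a^3 + 22a^2 + 244a + 416) + (−89a^2 − 801a − 9256)
  2a^3 + 22a^2 + 244a + 416 = (−(2/89)a − 4/89)(−89a^2 − 801a − 9256) + (0)
Last nonzero remainder: −89a^2 − 801a − 9256. Dividing through by −89 gives the monic gcd a^2 + 9a + 104.
Cancel a^2 + 9a + 104 from numerator and denominator to get the reduced form.

(−85 − a^2)/(4 + 2a)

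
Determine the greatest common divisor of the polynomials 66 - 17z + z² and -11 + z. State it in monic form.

-11 + z

Apply the Euclidean algorithm:
  z² - 17z + 66 = (z - 6)(z - 11) + (0)
The last nonzero remainder z - 11 is already monic.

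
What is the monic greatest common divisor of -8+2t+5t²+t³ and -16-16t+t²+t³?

4+t

Euclidean algorithm in ℚ[t]:
  t³+5t²+2t-8 = (t³+t²-16t-16) + (4t²+18t+8)
  t³+t²-16t-16 = ((1/4)t-7/8)(4t²+18t+8) + (-(9/4)t-9)
  4t²+18t+8 = (-(16/9)t-8/9)(-(9/4)t-9) + (0)
Last nonzero remainder: -(9/4)t-9. Dividing through by -9/4 gives the monic gcd t+4.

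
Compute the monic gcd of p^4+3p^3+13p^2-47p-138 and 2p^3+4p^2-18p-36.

Repeated division with remainder:
  p^4+3p^3+13p^2-47p-138 = ((1/2)p+1/2)(2p^3+4p^2-18p-36) + (20p^2-20p-120)
  2p^3+4p^2-18p-36 = ((1/10)p+3/10)(20p^2-20p-120) + (0)
Last nonzero remainder: 20p^2-20p-120. Dividing through by 20 gives the monic gcd p^2-p-6.

p^2-p-6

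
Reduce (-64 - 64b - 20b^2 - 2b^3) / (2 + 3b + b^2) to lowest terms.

By polynomial division,
  -2b^3 - 20b^2 - 64b - 64 = (-2b - 14)(b^2 + 3b + 2) + (-18b - 36)
  b^2 + 3b + 2 = (-(1/18)b - 1/18)(-18b - 36) + (0)
Last nonzero remainder: -18b - 36. Dividing through by -18 gives the monic gcd b + 2.
Cancel b + 2 from numerator and denominator to get the reduced form.

(-32 - 16b - 2b^2)/(1 + b)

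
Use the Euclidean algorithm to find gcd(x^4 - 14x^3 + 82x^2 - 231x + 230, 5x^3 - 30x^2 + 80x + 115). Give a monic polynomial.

By polynomial division,
  x^4 - 14x^3 + 82x^2 - 231x + 230 = ((1/5)x - 8/5)(5x^3 - 30x^2 + 80x + 115) + (18x^2 - 126x + 414)
  5x^3 - 30x^2 + 80x + 115 = ((5/18)x + 5/18)(18x^2 - 126x + 414) + (0)
Last nonzero remainder: 18x^2 - 126x + 414. Dividing through by 18 gives the monic gcd x^2 - 7x + 23.

x^2 - 7x + 23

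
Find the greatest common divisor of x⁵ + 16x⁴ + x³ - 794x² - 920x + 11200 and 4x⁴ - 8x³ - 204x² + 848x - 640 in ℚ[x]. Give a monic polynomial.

x³ - x² - 52x + 160

Repeated division with remainder:
  x⁵ + 16x⁴ + x³ - 794x² - 920x + 11200 = ((1/4)x + 9/2)(4x⁴ - 8x³ - 204x² + 848x - 640) + (88x³ - 88x² - 4576x + 14080)
  4x⁴ - 8x³ - 204x² + 848x - 640 = ((1/22)x - 1/22)(88x³ - 88x² - 4576x + 14080) + (0)
Last nonzero remainder: 88x³ - 88x² - 4576x + 14080. Dividing through by 88 gives the monic gcd x³ - x² - 52x + 160.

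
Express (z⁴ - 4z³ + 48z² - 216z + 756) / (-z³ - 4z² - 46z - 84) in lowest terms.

By polynomial division,
  z⁴ - 4z³ + 48z² - 216z + 756 = (-z + 8)(-z³ - 4z² - 46z - 84) + (34z² + 68z + 1428)
  -z³ - 4z² - 46z - 84 = (-(1/34)z - 1/17)(34z² + 68z + 1428) + (0)
Last nonzero remainder: 34z² + 68z + 1428. Dividing through by 34 gives the monic gcd z² + 2z + 42.
Cancel z² + 2z + 42 from numerator and denominator to get the reduced form.

(-z² + 6z - 18)/(z + 2)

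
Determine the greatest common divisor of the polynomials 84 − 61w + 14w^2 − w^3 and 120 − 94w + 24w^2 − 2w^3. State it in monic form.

12 − 7w + w^2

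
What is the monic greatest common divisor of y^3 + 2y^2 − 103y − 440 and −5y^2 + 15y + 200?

y + 5

Euclidean algorithm in ℚ[y]:
  y^3 + 2y^2 − 103y − 440 = (−(1/5)y − 1)(−5y^2 + 15y + 200) + (−48y − 240)
  −5y^2 + 15y + 200 = ((5/48)y − 5/6)(−48y − 240) + (0)
Last nonzero remainder: −48y − 240. Dividing through by −48 gives the monic gcd y + 5.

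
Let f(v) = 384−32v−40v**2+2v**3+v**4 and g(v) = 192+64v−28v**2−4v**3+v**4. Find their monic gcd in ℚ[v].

−16+v**2

Apply the Euclidean algorithm:
  v**4+2v**3−40v**2−32v+384 = (v**4−4v**3−28v**2+64v+192) + (6v**3−12v**2−96v+192)
  v**4−4v**3−28v**2+64v+192 = ((1/6)v−1/3)(6v**3−12v**2−96v+192) + (−16v**2+256)
  6v**3−12v**2−96v+192 = (−(3/8)v+3/4)(−16v**2+256) + (0)
Last nonzero remainder: −16v**2+256. Dividing through by −16 gives the monic gcd v**2−16.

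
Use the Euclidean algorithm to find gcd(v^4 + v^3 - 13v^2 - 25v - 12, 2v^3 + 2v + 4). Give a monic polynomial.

Euclidean algorithm in ℚ[v]:
  v^4 + v^3 - 13v^2 - 25v - 12 = ((1/2)v + 1/2)(2v^3 + 2v + 4) + (-14v^2 - 28v - 14)
  2v^3 + 2v + 4 = (-(1/7)v + 2/7)(-14v^2 - 28v - 14) + (8v + 8)
  -14v^2 - 28v - 14 = (-(7/4)v - 7/4)(8v + 8) + (0)
Last nonzero remainder: 8v + 8. Dividing through by 8 gives the monic gcd v + 1.

v + 1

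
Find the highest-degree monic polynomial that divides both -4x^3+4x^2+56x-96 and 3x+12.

x+4

Euclidean algorithm in ℚ[x]:
  -4x^3+4x^2+56x-96 = (-(4/3)x^2+(20/3)x-8)(3x+12) + (0)
Last nonzero remainder: 3x+12. Dividing through by 3 gives the monic gcd x+4.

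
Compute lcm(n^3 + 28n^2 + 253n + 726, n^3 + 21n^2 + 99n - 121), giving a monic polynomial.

n^4 + 27n^3 + 225n^2 + 473n - 726

Repeated division with remainder:
  n^3 + 28n^2 + 253n + 726 = (n^3 + 21n^2 + 99n - 121) + (7n^2 + 154n + 847)
  n^3 + 21n^2 + 99n - 121 = ((1/7)n - 1/7)(7n^2 + 154n + 847) + (0)
Last nonzero remainder: 7n^2 + 154n + 847. Dividing through by 7 gives the monic gcd n^2 + 22n + 121.
Then lcm(f, g) = f·g / gcd(f, g); expanding and making the result monic gives the answer.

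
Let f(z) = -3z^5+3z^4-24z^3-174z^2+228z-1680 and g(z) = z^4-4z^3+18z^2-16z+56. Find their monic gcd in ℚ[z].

z^2-4z+14

Apply the Euclidean algorithm:
  -3z^5+3z^4-24z^3-174z^2+228z-1680 = (-3z-9)(z^4-4z^3+18z^2-16z+56) + (-6z^3-60z^2+252z-1176)
  z^4-4z^3+18z^2-16z+56 = (-(1/6)z+7/3)(-6z^3-60z^2+252z-1176) + (200z^2-800z+2800)
  -6z^3-60z^2+252z-1176 = (-(3/100)z-21/50)(200z^2-800z+2800) + (0)
Last nonzero remainder: 200z^2-800z+2800. Dividing through by 200 gives the monic gcd z^2-4z+14.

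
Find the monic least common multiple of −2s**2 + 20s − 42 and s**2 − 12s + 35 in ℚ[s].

Repeated division with remainder:
  −2s**2 + 20s − 42 = (−2)(s**2 − 12s + 35) + (−4s + 28)
  s**2 − 12s + 35 = (−(1/4)s + 5/4)(−4s + 28) + (0)
Last nonzero remainder: −4s + 28. Dividing through by −4 gives the monic gcd s − 7.
Then lcm(f, g) = f·g / gcd(f, g); expanding and making the result monic gives the answer.

s**3 − 15s**2 + 71s − 105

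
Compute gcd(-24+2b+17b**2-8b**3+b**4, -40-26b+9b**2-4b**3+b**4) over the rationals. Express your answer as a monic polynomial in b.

Repeated division with remainder:
  b**4-8b**3+17b**2+2b-24 = (b**4-4b**3+9b**2-26b-40) + (-4b**3+8b**2+28b+16)
  b**4-4b**3+9b**2-26b-40 = (-(1/4)b+1/2)(-4b**3+8b**2+28b+16) + (12b**2-36b-48)
  -4b**3+8b**2+28b+16 = (-(1/3)b-1/3)(12b**2-36b-48) + (0)
Last nonzero remainder: 12b**2-36b-48. Dividing through by 12 gives the monic gcd b**2-3b-4.

-4-3b+b**2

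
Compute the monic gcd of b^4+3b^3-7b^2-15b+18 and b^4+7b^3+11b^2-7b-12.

b^2+2b-3

Euclidean algorithm in ℚ[b]:
  b^4+3b^3-7b^2-15b+18 = (b^4+7b^3+11b^2-7b-12) + (-4b^3-18b^2-8b+30)
  b^4+7b^3+11b^2-7b-12 = (-(1/4)b-5/8)(-4b^3-18b^2-8b+30) + (-(9/4)b^2-(9/2)b+27/4)
  -4b^3-18b^2-8b+30 = ((16/9)b+40/9)(-(9/4)b^2-(9/2)b+27/4) + (0)
Last nonzero remainder: -(9/4)b^2-(9/2)b+27/4. Dividing through by -9/4 gives the monic gcd b^2+2b-3.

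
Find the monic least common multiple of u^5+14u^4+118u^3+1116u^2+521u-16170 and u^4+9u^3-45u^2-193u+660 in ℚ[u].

u^6+10u^5+62u^4+644u^3-3943u^2-18254u+64680

Apply the Euclidean algorithm:
  u^5+14u^4+118u^3+1116u^2+521u-16170 = (u+5)(u^4+9u^3-45u^2-193u+660) + (118u^3+1534u^2+826u-19470)
  u^4+9u^3-45u^2-193u+660 = ((1/118)u-2/59)(118u^3+1534u^2+826u-19470) + (0)
Last nonzero remainder: 118u^3+1534u^2+826u-19470. Dividing through by 118 gives the monic gcd u^3+13u^2+7u-165.
Then lcm(f, g) = f·g / gcd(f, g); expanding and making the result monic gives the answer.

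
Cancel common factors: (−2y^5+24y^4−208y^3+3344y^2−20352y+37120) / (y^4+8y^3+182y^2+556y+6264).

(−2y^3+36y^2−192y+320)/(y^2+2y+54)

Apply the Euclidean algorithm:
  −2y^5+24y^4−208y^3+3344y^2−20352y+37120 = (−2y+40)(y^4+8y^3+182y^2+556y+6264) + (−164y^3−2824y^2−30064y−213440)
  y^4+8y^3+182y^2+556y+6264 = (−(1/164)y+189/3362)(−164y^3−2824y^2−30064y−213440) + ((264654/1681)y^2+(1587924/1681)y+30699864/1681)
  −164y^3−2824y^2−30064y−213440 = (−(137842/132327)y−1546520/132327)((264654/1681)y^2+(1587924/1681)y+30699864/1681) + (0)
Last nonzero remainder: (264654/1681)y^2+(1587924/1681)y+30699864/1681. Dividing through by 264654/1681 gives the monic gcd y^2+6y+116.
Cancel y^2+6y+116 from numerator and denominator to get the reduced form.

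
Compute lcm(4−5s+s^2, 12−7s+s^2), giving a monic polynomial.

By polynomial division,
  s^2−5s+4 = (s^2−7s+12) + (2s−8)
  s^2−7s+12 = ((1/2)s−3/2)(2s−8) + (0)
Last nonzero remainder: 2s−8. Dividing through by 2 gives the monic gcd s−4.
Then lcm(f, g) = f·g / gcd(f, g); expanding and making the result monic gives the answer.

−12+19s−8s^2+s^3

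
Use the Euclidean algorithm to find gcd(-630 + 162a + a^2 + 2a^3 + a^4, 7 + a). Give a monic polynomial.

7 + a

Repeated division with remainder:
  a^4 + 2a^3 + a^2 + 162a - 630 = (a^3 - 5a^2 + 36a - 90)(a + 7) + (0)
The last nonzero remainder a + 7 is already monic.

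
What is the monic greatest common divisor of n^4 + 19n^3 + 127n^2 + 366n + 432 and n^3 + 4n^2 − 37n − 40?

n + 8

By polynomial division,
  n^4 + 19n^3 + 127n^2 + 366n + 432 = (n + 15)(n^3 + 4n^2 − 37n − 40) + (104n^2 + 961n + 1032)
  n^3 + 4n^2 − 37n − 40 = ((1/104)n − 545/10816)(104n^2 + 961n + 1032) + ((16225/10816)n + 16225/1352)
  104n^2 + 961n + 1032 = ((1124864/16225)n + 1395264/16225)((16225/10816)n + 16225/1352) + (0)
Last nonzero remainder: (16225/10816)n + 16225/1352. Dividing through by 16225/10816 gives the monic gcd n + 8.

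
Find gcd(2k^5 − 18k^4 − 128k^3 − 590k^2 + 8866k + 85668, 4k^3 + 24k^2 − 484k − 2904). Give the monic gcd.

k^2 − 5k − 66

By polynomial division,
  2k^5 − 18k^4 − 128k^3 − 590k^2 + 8866k + 85668 = ((1/2)k^2 − (15/2)k + 147/2)(4k^3 + 24k^2 − 484k − 2904) + (−4532k^2 + 22660k + 299112)
  4k^3 + 24k^2 − 484k − 2904 = (−(1/1133)k − 1/103)(−4532k^2 + 22660k + 299112) + (0)
Last nonzero remainder: −4532k^2 + 22660k + 299112. Dividing through by −4532 gives the monic gcd k^2 − 5k − 66.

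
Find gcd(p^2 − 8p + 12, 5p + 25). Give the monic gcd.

1

By polynomial division,
  p^2 − 8p + 12 = ((1/5)p − 13/5)(5p + 25) + (77)
  5p + 25 = ((5/77)p + 25/77)(77) + (0)
The last nonzero remainder is the constant 77, so the polynomials are coprime and gcd = 1.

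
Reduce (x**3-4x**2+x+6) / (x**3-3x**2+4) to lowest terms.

(x-3)/(x-2)

Apply the Euclidean algorithm:
  x**3-4x**2+x+6 = (x**3-3x**2+4) + (-x**2+x+2)
  x**3-3x**2+4 = (-x+2)(-x**2+x+2) + (0)
Last nonzero remainder: -x**2+x+2. Dividing through by -1 gives the monic gcd x**2-x-2.
Cancel x**2-x-2 from numerator and denominator to get the reduced form.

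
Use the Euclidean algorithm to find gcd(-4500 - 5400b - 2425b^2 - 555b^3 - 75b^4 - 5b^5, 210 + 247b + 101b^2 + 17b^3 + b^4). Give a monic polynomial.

Repeated division with remainder:
  -5b^5 - 75b^4 - 555b^3 - 2425b^2 - 5400b - 4500 = (-5b + 10)(b^4 + 17b^3 + 101b^2 + 247b + 210) + (-220b^3 - 2200b^2 - 6820b - 6600)
  b^4 + 17b^3 + 101b^2 + 247b + 210 = (-(1/220)b - 7/220)(-220b^3 - 2200b^2 - 6820b - 6600) + (0)
Last nonzero remainder: -220b^3 - 2200b^2 - 6820b - 6600. Dividing through by -220 gives the monic gcd b^3 + 10b^2 + 31b + 30.

30 + 31b + 10b^2 + b^3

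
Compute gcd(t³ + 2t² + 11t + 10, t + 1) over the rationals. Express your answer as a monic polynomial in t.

t + 1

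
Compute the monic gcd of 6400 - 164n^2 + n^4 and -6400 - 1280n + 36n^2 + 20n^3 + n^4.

-640 - 64n + 10n^2 + n^3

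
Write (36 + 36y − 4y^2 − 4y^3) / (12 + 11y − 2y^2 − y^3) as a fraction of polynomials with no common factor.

(12 + 4y)/(4 + y)

Apply the Euclidean algorithm:
  −4y^3 − 4y^2 + 36y + 36 = (4)(−y^3 − 2y^2 + 11y + 12) + (4y^2 − 8y − 12)
  −y^3 − 2y^2 + 11y + 12 = (−(1/4)y − 1)(4y^2 − 8y − 12) + (0)
Last nonzero remainder: 4y^2 − 8y − 12. Dividing through by 4 gives the monic gcd y^2 − 2y − 3.
Cancel y^2 − 2y − 3 from numerator and denominator to get the reduced form.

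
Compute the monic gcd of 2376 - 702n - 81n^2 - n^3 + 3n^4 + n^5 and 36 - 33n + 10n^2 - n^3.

12 - 7n + n^2

By polynomial division,
  n^5 + 3n^4 - n^3 - 81n^2 - 702n + 2376 = (-n^2 - 13n - 96)(-n^3 + 10n^2 - 33n + 36) + (486n^2 - 3402n + 5832)
  -n^3 + 10n^2 - 33n + 36 = (-(1/486)n + 1/162)(486n^2 - 3402n + 5832) + (0)
Last nonzero remainder: 486n^2 - 3402n + 5832. Dividing through by 486 gives the monic gcd n^2 - 7n + 12.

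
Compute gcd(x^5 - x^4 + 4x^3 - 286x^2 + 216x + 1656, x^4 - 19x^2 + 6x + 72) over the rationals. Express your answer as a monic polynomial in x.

x^2 - x - 6

By polynomial division,
  x^5 - x^4 + 4x^3 - 286x^2 + 216x + 1656 = (x - 1)(x^4 - 19x^2 + 6x + 72) + (23x^3 - 311x^2 + 150x + 1728)
  x^4 - 19x^2 + 6x + 72 = ((1/23)x + 311/529)(23x^3 - 311x^2 + 150x + 1728) + ((83220/529)x^2 - (83220/529)x - 499320/529)
  23x^3 - 311x^2 + 150x + 1728 = ((12167/83220)x - 12696/6935)((83220/529)x^2 - (83220/529)x - 499320/529) + (0)
Last nonzero remainder: (83220/529)x^2 - (83220/529)x - 499320/529. Dividing through by 83220/529 gives the monic gcd x^2 - x - 6.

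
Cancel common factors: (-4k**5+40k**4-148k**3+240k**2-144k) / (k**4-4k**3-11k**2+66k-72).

(-4k**2+8k)/(k+4)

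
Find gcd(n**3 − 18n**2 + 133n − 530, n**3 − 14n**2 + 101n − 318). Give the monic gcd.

n**2 − 8n + 53

Repeated division with remainder:
  n**3 − 18n**2 + 133n − 530 = (n**3 − 14n**2 + 101n − 318) + (−4n**2 + 32n − 212)
  n**3 − 14n**2 + 101n − 318 = (−(1/4)n + 3/2)(−4n**2 + 32n − 212) + (0)
Last nonzero remainder: −4n**2 + 32n − 212. Dividing through by −4 gives the monic gcd n**2 − 8n + 53.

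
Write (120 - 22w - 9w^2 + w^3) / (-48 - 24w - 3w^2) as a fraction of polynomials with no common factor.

By polynomial division,
  w^3 - 9w^2 - 22w + 120 = (-(1/3)w + 17/3)(-3w^2 - 24w - 48) + (98w + 392)
  -3w^2 - 24w - 48 = (-(3/98)w - 6/49)(98w + 392) + (0)
Last nonzero remainder: 98w + 392. Dividing through by 98 gives the monic gcd w + 4.
Cancel w + 4 from numerator and denominator to get the reduced form.

(-30 + 13w - w^2)/(12 + 3w)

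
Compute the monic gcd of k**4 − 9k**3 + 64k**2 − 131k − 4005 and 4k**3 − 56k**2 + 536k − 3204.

k**3 − 14k**2 + 134k − 801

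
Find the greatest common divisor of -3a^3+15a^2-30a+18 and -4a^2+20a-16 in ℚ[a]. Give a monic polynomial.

Repeated division with remainder:
  -3a^3+15a^2-30a+18 = ((3/4)a)(-4a^2+20a-16) + (-18a+18)
  -4a^2+20a-16 = ((2/9)a-8/9)(-18a+18) + (0)
Last nonzero remainder: -18a+18. Dividing through by -18 gives the monic gcd a-1.

a-1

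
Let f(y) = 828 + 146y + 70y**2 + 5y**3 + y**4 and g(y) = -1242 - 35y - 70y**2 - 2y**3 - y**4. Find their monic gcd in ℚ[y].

Apply the Euclidean algorithm:
  y**4 + 5y**3 + 70y**2 + 146y + 828 = (-1)(-y**4 - 2y**3 - 70y**2 - 35y - 1242) + (3y**3 + 111y - 414)
  -y**4 - 2y**3 - 70y**2 - 35y - 1242 = (-(1/3)y - 2/3)(3y**3 + 111y - 414) + (-33y**2 - 99y - 1518)
  3y**3 + 111y - 414 = (-(1/11)y + 3/11)(-33y**2 - 99y - 1518) + (0)
Last nonzero remainder: -33y**2 - 99y - 1518. Dividing through by -33 gives the monic gcd y**2 + 3y + 46.

46 + 3y + y**2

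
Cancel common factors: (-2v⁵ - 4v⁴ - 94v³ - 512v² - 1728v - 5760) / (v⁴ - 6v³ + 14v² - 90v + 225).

(-2v³ - 64v - 384)/(v² - 8v + 15)

Apply the Euclidean algorithm:
  -2v⁵ - 4v⁴ - 94v³ - 512v² - 1728v - 5760 = (-2v - 16)(v⁴ - 6v³ + 14v² - 90v + 225) + (-162v³ - 468v² - 2718v - 2160)
  v⁴ - 6v³ + 14v² - 90v + 225 = (-(1/162)v + 40/729)(-162v³ - 468v² - 2718v - 2160) + ((1855/81)v² + (3710/81)v + 9275/27)
  -162v³ - 468v² - 2718v - 2160 = (-(13122/1855)v - 11664/1855)((1855/81)v² + (3710/81)v + 9275/27) + (0)
Last nonzero remainder: (1855/81)v² + (3710/81)v + 9275/27. Dividing through by 1855/81 gives the monic gcd v² + 2v + 15.
Cancel v² + 2v + 15 from numerator and denominator to get the reduced form.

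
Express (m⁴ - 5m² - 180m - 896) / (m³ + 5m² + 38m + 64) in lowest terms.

Euclidean algorithm in ℚ[m]:
  m⁴ - 5m² - 180m - 896 = (m - 5)(m³ + 5m² + 38m + 64) + (-18m² - 54m - 576)
  m³ + 5m² + 38m + 64 = (-(1/18)m - 1/9)(-18m² - 54m - 576) + (0)
Last nonzero remainder: -18m² - 54m - 576. Dividing through by -18 gives the monic gcd m² + 3m + 32.
Cancel m² + 3m + 32 from numerator and denominator to get the reduced form.

(m² - 3m - 28)/(m + 2)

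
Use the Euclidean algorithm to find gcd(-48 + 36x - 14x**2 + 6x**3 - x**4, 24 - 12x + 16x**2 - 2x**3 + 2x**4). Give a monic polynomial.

6 + x**2

By polynomial division,
  -x**4 + 6x**3 - 14x**2 + 36x - 48 = (-1/2)(2x**4 - 2x**3 + 16x**2 - 12x + 24) + (5x**3 - 6x**2 + 30x - 36)
  2x**4 - 2x**3 + 16x**2 - 12x + 24 = ((2/5)x + 2/25)(5x**3 - 6x**2 + 30x - 36) + ((112/25)x**2 + 672/25)
  5x**3 - 6x**2 + 30x - 36 = ((125/112)x - 75/56)((112/25)x**2 + 672/25) + (0)
Last nonzero remainder: (112/25)x**2 + 672/25. Dividing through by 112/25 gives the monic gcd x**2 + 6.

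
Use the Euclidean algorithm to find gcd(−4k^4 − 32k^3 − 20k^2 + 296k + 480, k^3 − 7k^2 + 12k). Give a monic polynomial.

k − 3

Apply the Euclidean algorithm:
  −4k^4 − 32k^3 − 20k^2 + 296k + 480 = (−4k − 60)(k^3 − 7k^2 + 12k) + (−392k^2 + 1016k + 480)
  k^3 − 7k^2 + 12k = (−(1/392)k + 27/2401)(−392k^2 + 1016k + 480) + ((4320/2401)k − 12960/2401)
  −392k^2 + 1016k + 480 = (−(117649/540)k − 2401/27)((4320/2401)k − 12960/2401) + (0)
Last nonzero remainder: (4320/2401)k − 12960/2401. Dividing through by 4320/2401 gives the monic gcd k − 3.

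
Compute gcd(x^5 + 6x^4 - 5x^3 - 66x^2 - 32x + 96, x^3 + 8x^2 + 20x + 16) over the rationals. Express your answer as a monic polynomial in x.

Repeated division with remainder:
  x^5 + 6x^4 - 5x^3 - 66x^2 - 32x + 96 = (x^2 - 2x - 9)(x^3 + 8x^2 + 20x + 16) + (30x^2 + 180x + 240)
  x^3 + 8x^2 + 20x + 16 = ((1/30)x + 1/15)(30x^2 + 180x + 240) + (0)
Last nonzero remainder: 30x^2 + 180x + 240. Dividing through by 30 gives the monic gcd x^2 + 6x + 8.

x^2 + 6x + 8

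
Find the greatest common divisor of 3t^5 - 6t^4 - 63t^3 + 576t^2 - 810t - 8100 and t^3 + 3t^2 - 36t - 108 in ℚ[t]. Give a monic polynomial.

Repeated division with remainder:
  3t^5 - 6t^4 - 63t^3 + 576t^2 - 810t - 8100 = (3t^2 - 15t + 90)(t^3 + 3t^2 - 36t - 108) + (90t^2 + 810t + 1620)
  t^3 + 3t^2 - 36t - 108 = ((1/90)t - 1/15)(90t^2 + 810t + 1620) + (0)
Last nonzero remainder: 90t^2 + 810t + 1620. Dividing through by 90 gives the monic gcd t^2 + 9t + 18.

t^2 + 9t + 18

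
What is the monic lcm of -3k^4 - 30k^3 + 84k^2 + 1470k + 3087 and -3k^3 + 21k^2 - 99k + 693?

Euclidean algorithm in ℚ[k]:
  -3k^4 - 30k^3 + 84k^2 + 1470k + 3087 = (k + 17)(-3k^3 + 21k^2 - 99k + 693) + (-174k^2 + 2460k - 8694)
  -3k^3 + 21k^2 - 99k + 693 = ((1/58)k + 207/1682)(-174k^2 + 2460k - 8694) + (-(211806/841)k + 1482642/841)
  -174k^2 + 2460k - 8694 = ((24389/35301)k - 58029/11767)(-(211806/841)k + 1482642/841) + (0)
Last nonzero remainder: -(211806/841)k + 1482642/841. Dividing through by -211806/841 gives the monic gcd k - 7.
Then lcm(f, g) = f·g / gcd(f, g); expanding and making the result monic gives the answer.

k^6 + 10k^5 + 5k^4 - 160k^3 - 1953k^2 - 16170k - 33957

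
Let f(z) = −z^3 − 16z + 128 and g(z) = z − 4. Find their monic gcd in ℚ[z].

z − 4

Euclidean algorithm in ℚ[z]:
  −z^3 − 16z + 128 = (−z^2 − 4z − 32)(z − 4) + (0)
The last nonzero remainder z − 4 is already monic.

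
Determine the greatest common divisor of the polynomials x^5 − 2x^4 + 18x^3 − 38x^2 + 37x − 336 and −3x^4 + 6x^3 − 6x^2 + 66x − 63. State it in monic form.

x^3 − x^2 + x − 21

By polynomial division,
  x^5 − 2x^4 + 18x^3 − 38x^2 + 37x − 336 = (−(1/3)x)(−3x^4 + 6x^3 − 6x^2 + 66x − 63) + (16x^3 − 16x^2 + 16x − 336)
  −3x^4 + 6x^3 − 6x^2 + 66x − 63 = (−(3/16)x + 3/16)(16x^3 − 16x^2 + 16x − 336) + (0)
Last nonzero remainder: 16x^3 − 16x^2 + 16x − 336. Dividing through by 16 gives the monic gcd x^3 − x^2 + x − 21.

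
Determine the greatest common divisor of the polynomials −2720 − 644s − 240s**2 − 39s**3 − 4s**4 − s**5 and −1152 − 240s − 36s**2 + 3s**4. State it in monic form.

16 + 2s + s**2

By polynomial division,
  −s**5 − 4s**4 − 39s**3 − 240s**2 − 644s − 2720 = (−(1/3)s − 4/3)(3s**4 − 36s**2 − 240s − 1152) + (−51s**3 − 368s**2 − 1348s − 4256)
  3s**4 − 36s**2 − 240s − 1152 = (−(1/17)s + 368/867)(−51s**3 − 368s**2 − 1348s − 4256) + ((35464/867)s**2 + (70928/867)s + 567424/867)
  −51s**3 − 368s**2 − 1348s − 4256 = (−(44217/35464)s − 115311/17732)((35464/867)s**2 + (70928/867)s + 567424/867) + (0)
Last nonzero remainder: (35464/867)s**2 + (70928/867)s + 567424/867. Dividing through by 35464/867 gives the monic gcd s**2 + 2s + 16.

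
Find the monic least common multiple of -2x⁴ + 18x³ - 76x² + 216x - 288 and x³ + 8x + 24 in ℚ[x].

x⁵ - 7x⁴ + 20x³ - 32x² - 72x + 288

Apply the Euclidean algorithm:
  -2x⁴ + 18x³ - 76x² + 216x - 288 = (-2x + 18)(x³ + 8x + 24) + (-60x² + 120x - 720)
  x³ + 8x + 24 = (-(1/60)x - 1/30)(-60x² + 120x - 720) + (0)
Last nonzero remainder: -60x² + 120x - 720. Dividing through by -60 gives the monic gcd x² - 2x + 12.
Then lcm(f, g) = f·g / gcd(f, g); expanding and making the result monic gives the answer.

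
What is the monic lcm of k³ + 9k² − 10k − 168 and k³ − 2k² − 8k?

By polynomial division,
  k³ + 9k² − 10k − 168 = (k³ − 2k² − 8k) + (11k² − 2k − 168)
  k³ − 2k² − 8k = ((1/11)k − 20/121)(11k² − 2k − 168) + ((840/121)k − 3360/121)
  11k² − 2k − 168 = ((1331/840)k + 121/20)((840/121)k − 3360/121) + (0)
Last nonzero remainder: (840/121)k − 3360/121. Dividing through by 840/121 gives the monic gcd k − 4.
Then lcm(f, g) = f·g / gcd(f, g); expanding and making the result monic gives the answer.

k⁵ + 11k⁴ + 8k³ − 188k² − 336k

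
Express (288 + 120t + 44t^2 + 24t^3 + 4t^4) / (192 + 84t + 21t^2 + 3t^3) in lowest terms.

(72 + 12t + 8t^2 + 4t^3)/(48 + 9t + 3t^2)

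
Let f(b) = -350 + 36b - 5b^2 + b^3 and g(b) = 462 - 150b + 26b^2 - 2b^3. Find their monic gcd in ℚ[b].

-7 + b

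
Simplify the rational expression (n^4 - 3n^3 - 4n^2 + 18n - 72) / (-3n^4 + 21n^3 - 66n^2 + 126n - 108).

By polynomial division,
  n^4 - 3n^3 - 4n^2 + 18n - 72 = (-1/3)(-3n^4 + 21n^3 - 66n^2 + 126n - 108) + (4n^3 - 26n^2 + 60n - 108)
  -3n^4 + 21n^3 - 66n^2 + 126n - 108 = (-(3/4)n + 3/8)(4n^3 - 26n^2 + 60n - 108) + (-(45/4)n^2 + (45/2)n - 135/2)
  4n^3 - 26n^2 + 60n - 108 = (-(16/45)n + 8/5)(-(45/4)n^2 + (45/2)n - 135/2) + (0)
Last nonzero remainder: -(45/4)n^2 + (45/2)n - 135/2. Dividing through by -45/4 gives the monic gcd n^2 - 2n + 6.
Cancel n^2 - 2n + 6 from numerator and denominator to get the reduced form.

(-n^2 + n + 12)/(3n^2 - 15n + 18)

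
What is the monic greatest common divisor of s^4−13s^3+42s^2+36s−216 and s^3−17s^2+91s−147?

s−3

Apply the Euclidean algorithm:
  s^4−13s^3+42s^2+36s−216 = (s+4)(s^3−17s^2+91s−147) + (19s^2−181s+372)
  s^3−17s^2+91s−147 = ((1/19)s−142/361)(19s^2−181s+372) + ((81/361)s−243/361)
  19s^2−181s+372 = ((6859/81)s−44764/81)((81/361)s−243/361) + (0)
Last nonzero remainder: (81/361)s−243/361. Dividing through by 81/361 gives the monic gcd s−3.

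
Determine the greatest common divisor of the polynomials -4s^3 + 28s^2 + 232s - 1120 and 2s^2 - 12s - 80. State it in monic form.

s - 10

Euclidean algorithm in ℚ[s]:
  -4s^3 + 28s^2 + 232s - 1120 = (-2s + 2)(2s^2 - 12s - 80) + (96s - 960)
  2s^2 - 12s - 80 = ((1/48)s + 1/12)(96s - 960) + (0)
Last nonzero remainder: 96s - 960. Dividing through by 96 gives the monic gcd s - 10.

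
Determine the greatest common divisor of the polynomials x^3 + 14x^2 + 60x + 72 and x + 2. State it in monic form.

x + 2

Euclidean algorithm in ℚ[x]:
  x^3 + 14x^2 + 60x + 72 = (x^2 + 12x + 36)(x + 2) + (0)
The last nonzero remainder x + 2 is already monic.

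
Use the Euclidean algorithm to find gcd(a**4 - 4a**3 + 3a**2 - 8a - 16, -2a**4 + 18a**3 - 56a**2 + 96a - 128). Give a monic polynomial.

Repeated division with remainder:
  a**4 - 4a**3 + 3a**2 - 8a - 16 = (-1/2)(-2a**4 + 18a**3 - 56a**2 + 96a - 128) + (5a**3 - 25a**2 + 40a - 80)
  -2a**4 + 18a**3 - 56a**2 + 96a - 128 = (-(2/5)a + 8/5)(5a**3 - 25a**2 + 40a - 80) + (0)
Last nonzero remainder: 5a**3 - 25a**2 + 40a - 80. Dividing through by 5 gives the monic gcd a**3 - 5a**2 + 8a - 16.

a**3 - 5a**2 + 8a - 16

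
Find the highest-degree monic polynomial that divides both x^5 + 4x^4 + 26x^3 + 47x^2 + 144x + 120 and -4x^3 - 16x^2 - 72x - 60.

x^3 + 4x^2 + 18x + 15

Apply the Euclidean algorithm:
  x^5 + 4x^4 + 26x^3 + 47x^2 + 144x + 120 = (-(1/4)x^2 - 2)(-4x^3 - 16x^2 - 72x - 60) + (0)
Last nonzero remainder: -4x^3 - 16x^2 - 72x - 60. Dividing through by -4 gives the monic gcd x^3 + 4x^2 + 18x + 15.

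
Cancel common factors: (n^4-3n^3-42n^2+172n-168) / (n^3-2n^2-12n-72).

(n^3+3n^2-24n+28)/(n^2+4n+12)

Repeated division with remainder:
  n^4-3n^3-42n^2+172n-168 = (n-1)(n^3-2n^2-12n-72) + (-32n^2+232n-240)
  n^3-2n^2-12n-72 = (-(1/32)n-21/128)(-32n^2+232n-240) + ((297/16)n-891/8)
  -32n^2+232n-240 = (-(512/297)n+640/297)((297/16)n-891/8) + (0)
Last nonzero remainder: (297/16)n-891/8. Dividing through by 297/16 gives the monic gcd n-6.
Cancel n-6 from numerator and denominator to get the reduced form.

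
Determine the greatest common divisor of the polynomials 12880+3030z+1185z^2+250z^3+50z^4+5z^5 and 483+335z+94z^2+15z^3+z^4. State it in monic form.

161+58z+12z^2+z^3

Repeated division with remainder:
  5z^5+50z^4+250z^3+1185z^2+3030z+12880 = (5z-25)(z^4+15z^3+94z^2+335z+483) + (155z^3+1860z^2+8990z+24955)
  z^4+15z^3+94z^2+335z+483 = ((1/155)z+3/155)(155z^3+1860z^2+8990z+24955) + (0)
Last nonzero remainder: 155z^3+1860z^2+8990z+24955. Dividing through by 155 gives the monic gcd z^3+12z^2+58z+161.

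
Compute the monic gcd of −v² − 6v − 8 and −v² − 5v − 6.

Euclidean algorithm in ℚ[v]:
  −v² − 6v − 8 = (−v² − 5v − 6) + (−v − 2)
  −v² − 5v − 6 = (v + 3)(−v − 2) + (0)
Last nonzero remainder: −v − 2. Dividing through by −1 gives the monic gcd v + 2.

v + 2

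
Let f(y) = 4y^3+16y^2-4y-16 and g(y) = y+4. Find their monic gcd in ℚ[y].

By polynomial division,
  4y^3+16y^2-4y-16 = (4y^2-4)(y+4) + (0)
The last nonzero remainder y+4 is already monic.

y+4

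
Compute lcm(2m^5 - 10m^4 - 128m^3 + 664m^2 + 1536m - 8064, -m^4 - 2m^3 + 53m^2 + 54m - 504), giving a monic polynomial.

m^6 - 8m^5 - 49m^4 + 524m^3 - 228m^2 - 6336m + 12096

Euclidean algorithm in ℚ[m]:
  2m^5 - 10m^4 - 128m^3 + 664m^2 + 1536m - 8064 = (-2m + 14)(-m^4 - 2m^3 + 53m^2 + 54m - 504) + (6m^3 + 30m^2 - 228m - 1008)
  -m^4 - 2m^3 + 53m^2 + 54m - 504 = (-(1/6)m + 1/2)(6m^3 + 30m^2 - 228m - 1008) + (0)
Last nonzero remainder: 6m^3 + 30m^2 - 228m - 1008. Dividing through by 6 gives the monic gcd m^3 + 5m^2 - 38m - 168.
Then lcm(f, g) = f·g / gcd(f, g); expanding and making the result monic gives the answer.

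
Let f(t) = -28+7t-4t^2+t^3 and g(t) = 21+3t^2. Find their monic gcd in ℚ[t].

Repeated division with remainder:
  t^3-4t^2+7t-28 = ((1/3)t-4/3)(3t^2+21) + (0)
Last nonzero remainder: 3t^2+21. Dividing through by 3 gives the monic gcd t^2+7.

7+t^2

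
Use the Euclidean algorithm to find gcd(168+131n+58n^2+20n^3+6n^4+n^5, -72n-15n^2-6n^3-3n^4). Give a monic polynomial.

24+5n+2n^2+n^3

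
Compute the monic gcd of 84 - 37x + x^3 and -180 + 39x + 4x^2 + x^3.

Euclidean algorithm in ℚ[x]:
  x^3 - 37x + 84 = (x^3 + 4x^2 + 39x - 180) + (-4x^2 - 76x + 264)
  x^3 + 4x^2 + 39x - 180 = (-(1/4)x + 15/4)(-4x^2 - 76x + 264) + (390x - 1170)
  -4x^2 - 76x + 264 = (-(2/195)x - 44/195)(390x - 1170) + (0)
Last nonzero remainder: 390x - 1170. Dividing through by 390 gives the monic gcd x - 3.

-3 + x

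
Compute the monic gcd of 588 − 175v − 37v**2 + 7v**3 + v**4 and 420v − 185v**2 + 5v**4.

84 − 37v + v**3

Apply the Euclidean algorithm:
  v**4 + 7v**3 − 37v**2 − 175v + 588 = (1/5)(5v**4 − 185v**2 + 420v) + (7v**3 − 259v + 588)
  5v**4 − 185v**2 + 420v = ((5/7)v)(7v**3 − 259v + 588) + (0)
Last nonzero remainder: 7v**3 − 259v + 588. Dividing through by 7 gives the monic gcd v**3 − 37v + 84.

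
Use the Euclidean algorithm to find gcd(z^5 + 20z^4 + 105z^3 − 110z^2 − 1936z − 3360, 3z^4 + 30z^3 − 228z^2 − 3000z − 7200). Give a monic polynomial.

z^2 + 14z + 40

Apply the Euclidean algorithm:
  z^5 + 20z^4 + 105z^3 − 110z^2 − 1936z − 3360 = ((1/3)z + 10/3)(3z^4 + 30z^3 − 228z^2 − 3000z − 7200) + (81z^3 + 1650z^2 + 10464z + 20640)
  3z^4 + 30z^3 − 228z^2 − 3000z − 7200 = ((1/27)z − 280/729)(81z^3 + 1650z^2 + 10464z + 20640) + ((4420/243)z^2 + (61880/243)z + 176800/243)
  81z^3 + 1650z^2 + 10464z + 20640 = ((19683/4420)z + 31347/1105)((4420/243)z^2 + (61880/243)z + 176800/243) + (0)
Last nonzero remainder: (4420/243)z^2 + (61880/243)z + 176800/243. Dividing through by 4420/243 gives the monic gcd z^2 + 14z + 40.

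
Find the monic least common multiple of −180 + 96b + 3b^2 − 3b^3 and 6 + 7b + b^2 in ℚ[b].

60 + 28b − 33b^2 + b^4

Apply the Euclidean algorithm:
  −3b^3 + 3b^2 + 96b − 180 = (−3b + 24)(b^2 + 7b + 6) + (−54b − 324)
  b^2 + 7b + 6 = (−(1/54)b − 1/54)(−54b − 324) + (0)
Last nonzero remainder: −54b − 324. Dividing through by −54 gives the monic gcd b + 6.
Then lcm(f, g) = f·g / gcd(f, g); expanding and making the result monic gives the answer.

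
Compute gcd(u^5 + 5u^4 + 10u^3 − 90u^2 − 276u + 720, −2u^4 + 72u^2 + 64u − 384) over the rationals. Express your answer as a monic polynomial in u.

Euclidean algorithm in ℚ[u]:
  u^5 + 5u^4 + 10u^3 − 90u^2 − 276u + 720 = (−(1/2)u − 5/2)(−2u^4 + 72u^2 + 64u − 384) + (46u^3 + 122u^2 − 308u − 240)
  −2u^4 + 72u^2 + 64u − 384 = (−(1/23)u + 61/529)(46u^3 + 122u^2 − 308u − 240) + ((23562/529)u^2 + (47124/529)u − 188496/529)
  46u^3 + 122u^2 − 308u − 240 = ((12167/11781)u + 2645/3927)((23562/529)u^2 + (47124/529)u − 188496/529) + (0)
Last nonzero remainder: (23562/529)u^2 + (47124/529)u − 188496/529. Dividing through by 23562/529 gives the monic gcd u^2 + 2u − 8.

u^2 + 2u − 8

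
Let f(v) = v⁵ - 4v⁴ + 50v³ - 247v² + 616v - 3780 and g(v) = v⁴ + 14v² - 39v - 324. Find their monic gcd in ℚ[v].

v² + v + 27

Apply the Euclidean algorithm:
  v⁵ - 4v⁴ + 50v³ - 247v² + 616v - 3780 = (v - 4)(v⁴ + 14v² - 39v - 324) + (36v³ - 152v² + 784v - 5076)
  v⁴ + 14v² - 39v - 324 = ((1/36)v + 19/162)(36v³ - 152v² + 784v - 5076) + ((814/81)v² + (814/81)v + 814/3)
  36v³ - 152v² + 784v - 5076 = ((1458/407)v - 7614/407)((814/81)v² + (814/81)v + 814/3) + (0)
Last nonzero remainder: (814/81)v² + (814/81)v + 814/3. Dividing through by 814/81 gives the monic gcd v² + v + 27.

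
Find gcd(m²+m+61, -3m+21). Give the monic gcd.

1

By polynomial division,
  m²+m+61 = (-(1/3)m-8/3)(-3m+21) + (117)
  -3m+21 = (-(1/39)m+7/39)(117) + (0)
The last nonzero remainder is the constant 117, so the polynomials are coprime and gcd = 1.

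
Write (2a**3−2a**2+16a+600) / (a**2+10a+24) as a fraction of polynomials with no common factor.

(2a**2−14a+100)/(a+4)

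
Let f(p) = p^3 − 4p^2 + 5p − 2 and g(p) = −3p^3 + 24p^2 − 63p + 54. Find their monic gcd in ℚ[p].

Euclidean algorithm in ℚ[p]:
  p^3 − 4p^2 + 5p − 2 = (−1/3)(−3p^3 + 24p^2 − 63p + 54) + (4p^2 − 16p + 16)
  −3p^3 + 24p^2 − 63p + 54 = (−(3/4)p + 3)(4p^2 − 16p + 16) + (−3p + 6)
  4p^2 − 16p + 16 = (−(4/3)p + 8/3)(−3p + 6) + (0)
Last nonzero remainder: −3p + 6. Dividing through by −3 gives the monic gcd p − 2.

p − 2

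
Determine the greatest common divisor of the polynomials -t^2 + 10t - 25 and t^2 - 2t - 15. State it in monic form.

By polynomial division,
  -t^2 + 10t - 25 = (-1)(t^2 - 2t - 15) + (8t - 40)
  t^2 - 2t - 15 = ((1/8)t + 3/8)(8t - 40) + (0)
Last nonzero remainder: 8t - 40. Dividing through by 8 gives the monic gcd t - 5.

t - 5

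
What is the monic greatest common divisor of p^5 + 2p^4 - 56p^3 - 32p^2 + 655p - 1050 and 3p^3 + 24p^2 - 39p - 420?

Apply the Euclidean algorithm:
  p^5 + 2p^4 - 56p^3 - 32p^2 + 655p - 1050 = ((1/3)p^2 - 2p + 5/3)(3p^3 + 24p^2 - 39p - 420) + (-10p^2 - 120p - 350)
  3p^3 + 24p^2 - 39p - 420 = (-(3/10)p + 6/5)(-10p^2 - 120p - 350) + (0)
Last nonzero remainder: -10p^2 - 120p - 350. Dividing through by -10 gives the monic gcd p^2 + 12p + 35.

p^2 + 12p + 35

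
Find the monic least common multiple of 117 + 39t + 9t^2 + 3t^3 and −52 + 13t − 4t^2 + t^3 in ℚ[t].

−156 − 13t + t^2 − t^3 + t^4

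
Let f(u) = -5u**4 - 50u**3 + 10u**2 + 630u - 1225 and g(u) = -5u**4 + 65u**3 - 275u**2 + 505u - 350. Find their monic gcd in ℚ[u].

Euclidean algorithm in ℚ[u]:
  -5u**4 - 50u**3 + 10u**2 + 630u - 1225 = (-5u**4 + 65u**3 - 275u**2 + 505u - 350) + (-115u**3 + 285u**2 + 125u - 875)
  -5u**4 + 65u**3 - 275u**2 + 505u - 350 = ((1/23)u - 242/529)(-115u**3 + 285u**2 + 125u - 875) + (-(79380/529)u**2 + (317520/529)u - 396900/529)
  -115u**3 + 285u**2 + 125u - 875 = ((12167/15876)u + 2645/2268)(-(79380/529)u**2 + (317520/529)u - 396900/529) + (0)
Last nonzero remainder: -(79380/529)u**2 + (317520/529)u - 396900/529. Dividing through by -79380/529 gives the monic gcd u**2 - 4u + 5.

u**2 - 4u + 5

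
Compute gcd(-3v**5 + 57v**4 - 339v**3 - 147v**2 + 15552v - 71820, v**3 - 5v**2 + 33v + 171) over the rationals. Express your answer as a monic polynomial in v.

v**2 - 8v + 57

Apply the Euclidean algorithm:
  -3v**5 + 57v**4 - 339v**3 - 147v**2 + 15552v - 71820 = (-3v**2 + 42v - 30)(v**3 - 5v**2 + 33v + 171) + (-1170v**2 + 9360v - 66690)
  v**3 - 5v**2 + 33v + 171 = (-(1/1170)v - 1/390)(-1170v**2 + 9360v - 66690) + (0)
Last nonzero remainder: -1170v**2 + 9360v - 66690. Dividing through by -1170 gives the monic gcd v**2 - 8v + 57.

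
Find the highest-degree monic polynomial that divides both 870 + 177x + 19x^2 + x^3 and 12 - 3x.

1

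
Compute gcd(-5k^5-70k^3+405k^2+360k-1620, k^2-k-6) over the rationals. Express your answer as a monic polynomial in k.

k^2-k-6

By polynomial division,
  -5k^5-70k^3+405k^2+360k-1620 = (-5k^3-5k^2-105k+270)(k^2-k-6) + (0)
The last nonzero remainder k^2-k-6 is already monic.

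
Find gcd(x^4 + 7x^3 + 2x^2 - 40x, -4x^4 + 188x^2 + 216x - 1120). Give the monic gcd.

By polynomial division,
  x^4 + 7x^3 + 2x^2 - 40x = (-1/4)(-4x^4 + 188x^2 + 216x - 1120) + (7x^3 + 49x^2 + 14x - 280)
  -4x^4 + 188x^2 + 216x - 1120 = (-(4/7)x + 4)(7x^3 + 49x^2 + 14x - 280) + (0)
Last nonzero remainder: 7x^3 + 49x^2 + 14x - 280. Dividing through by 7 gives the monic gcd x^3 + 7x^2 + 2x - 40.

x^3 + 7x^2 + 2x - 40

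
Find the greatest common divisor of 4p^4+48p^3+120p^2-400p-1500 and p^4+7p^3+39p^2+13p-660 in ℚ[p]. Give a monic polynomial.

p^2+2p-15

Euclidean algorithm in ℚ[p]:
  4p^4+48p^3+120p^2-400p-1500 = (4)(p^4+7p^3+39p^2+13p-660) + (20p^3-36p^2-452p+1140)
  p^4+7p^3+39p^2+13p-660 = ((1/20)p+11/25)(20p^3-36p^2-452p+1140) + ((1936/25)p^2+(3872/25)p-5808/5)
  20p^3-36p^2-452p+1140 = ((125/484)p-475/484)((1936/25)p^2+(3872/25)p-5808/5) + (0)
Last nonzero remainder: (1936/25)p^2+(3872/25)p-5808/5. Dividing through by 1936/25 gives the monic gcd p^2+2p-15.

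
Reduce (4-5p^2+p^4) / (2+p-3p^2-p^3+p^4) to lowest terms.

(2+p)/(1+p)

Euclidean algorithm in ℚ[p]:
  p^4-5p^2+4 = (p^4-p^3-3p^2+p+2) + (p^3-2p^2-p+2)
  p^4-p^3-3p^2+p+2 = (p+1)(p^3-2p^2-p+2) + (0)
The last nonzero remainder p^3-2p^2-p+2 is already monic.
Cancel p^3-2p^2-p+2 from numerator and denominator to get the reduced form.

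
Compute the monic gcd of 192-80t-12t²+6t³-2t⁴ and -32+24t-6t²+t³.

-32+24t-6t²+t³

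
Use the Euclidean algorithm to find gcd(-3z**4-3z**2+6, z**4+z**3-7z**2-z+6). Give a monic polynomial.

Euclidean algorithm in ℚ[z]:
  -3z**4-3z**2+6 = (-3)(z**4+z**3-7z**2-z+6) + (3z**3-24z**2-3z+24)
  z**4+z**3-7z**2-z+6 = ((1/3)z+3)(3z**3-24z**2-3z+24) + (66z**2-66)
  3z**3-24z**2-3z+24 = ((1/22)z-4/11)(66z**2-66) + (0)
Last nonzero remainder: 66z**2-66. Dividing through by 66 gives the monic gcd z**2-1.

z**2-1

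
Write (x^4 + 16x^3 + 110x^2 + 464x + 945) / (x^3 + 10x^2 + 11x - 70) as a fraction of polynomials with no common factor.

(x^2 + 4x + 27)/(x - 2)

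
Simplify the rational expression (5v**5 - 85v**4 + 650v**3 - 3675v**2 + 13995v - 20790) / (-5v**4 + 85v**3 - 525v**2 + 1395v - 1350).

Euclidean algorithm in ℚ[v]:
  5v**5 - 85v**4 + 650v**3 - 3675v**2 + 13995v - 20790 = (-v)(-5v**4 + 85v**3 - 525v**2 + 1395v - 1350) + (125v**3 - 2280v**2 + 12645v - 20790)
  -5v**4 + 85v**3 - 525v**2 + 1395v - 1350 = (-(1/25)v - 31/625)(125v**3 - 2280v**2 + 12645v - 20790) + (-(16536/125)v**2 + (148824/125)v - 297648/125)
  125v**3 - 2280v**2 + 12645v - 20790 = (-(15625/16536)v + 48125/5512)(-(16536/125)v**2 + (148824/125)v - 297648/125) + (0)
Last nonzero remainder: -(16536/125)v**2 + (148824/125)v - 297648/125. Dividing through by -16536/125 gives the monic gcd v**2 - 9v + 18.
Cancel v**2 - 9v + 18 from numerator and denominator to get the reduced form.

(-v**3 + 8v**2 - 40v + 231)/(v**2 - 8v + 15)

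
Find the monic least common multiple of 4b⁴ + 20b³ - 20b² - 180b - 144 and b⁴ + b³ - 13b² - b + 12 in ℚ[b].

Euclidean algorithm in ℚ[b]:
  4b⁴ + 20b³ - 20b² - 180b - 144 = (4)(b⁴ + b³ - 13b² - b + 12) + (16b³ + 32b² - 176b - 192)
  b⁴ + b³ - 13b² - b + 12 = ((1/16)b - 1/16)(16b³ + 32b² - 176b - 192) + (0)
Last nonzero remainder: 16b³ + 32b² - 176b - 192. Dividing through by 16 gives the monic gcd b³ + 2b² - 11b - 12.
Then lcm(f, g) = f·g / gcd(f, g); expanding and making the result monic gives the answer.

b⁵ + 4b⁴ - 10b³ - 40b² + 9b + 36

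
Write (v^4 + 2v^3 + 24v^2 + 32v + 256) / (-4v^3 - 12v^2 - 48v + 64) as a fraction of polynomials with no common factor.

(-v^2 + 2v - 16)/(4v - 4)

Repeated division with remainder:
  v^4 + 2v^3 + 24v^2 + 32v + 256 = (-(1/4)v + 1/4)(-4v^3 - 12v^2 - 48v + 64) + (15v^2 + 60v + 240)
  -4v^3 - 12v^2 - 48v + 64 = (-(4/15)v + 4/15)(15v^2 + 60v + 240) + (0)
Last nonzero remainder: 15v^2 + 60v + 240. Dividing through by 15 gives the monic gcd v^2 + 4v + 16.
Cancel v^2 + 4v + 16 from numerator and denominator to get the reduced form.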